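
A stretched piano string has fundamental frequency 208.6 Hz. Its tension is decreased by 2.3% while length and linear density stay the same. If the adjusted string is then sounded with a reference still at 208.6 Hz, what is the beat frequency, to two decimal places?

2.41 Hz

For a string, f ∝ √T, so the new frequency is 208.6·√0.977 = 206.1871 Hz.
f_beat = |206.1871 − 208.6| = 2.41 Hz.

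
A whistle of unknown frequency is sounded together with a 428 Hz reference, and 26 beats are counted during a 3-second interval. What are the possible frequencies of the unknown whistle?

419.3333 Hz or 436.6667 Hz

Beat frequency = 26/3 = 8.6667 Hz.
|f − 428| = 8.6667, so f = 428 ± 8.6667.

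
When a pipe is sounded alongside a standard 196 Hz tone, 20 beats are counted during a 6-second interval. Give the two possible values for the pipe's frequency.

192.6667 Hz or 199.3333 Hz

Beat frequency = 20/6 = 3.3333 Hz.
|f − 196| = 3.3333, so f = 196 ± 3.3333.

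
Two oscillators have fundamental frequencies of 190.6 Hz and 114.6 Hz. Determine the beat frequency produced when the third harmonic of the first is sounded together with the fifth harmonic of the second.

1.2 Hz

Third harmonic of the first: 3·190.6 = 571.8 Hz.
Fifth harmonic of the second: 5·114.6 = 573.0 Hz.
f_beat = |571.8 − 573.0| = 1.2 Hz.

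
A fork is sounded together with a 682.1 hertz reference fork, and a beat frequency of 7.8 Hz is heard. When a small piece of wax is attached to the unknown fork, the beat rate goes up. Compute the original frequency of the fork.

674.3 Hz

|f − 682.1| = 7.8, so the fork was at either 674.3 Hz or 689.9 Hz.
Loading a fork with wax lowers its frequency; the adjustment lowers the fork's frequency.
The beat rate rose, so the adjustment moved the fork further from 682.1 Hz — it was already below the reference.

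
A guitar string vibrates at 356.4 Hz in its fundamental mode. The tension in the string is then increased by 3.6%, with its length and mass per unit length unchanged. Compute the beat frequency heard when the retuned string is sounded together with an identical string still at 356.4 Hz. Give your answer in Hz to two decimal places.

For a string, f ∝ √T, so the new frequency is 356.4·√1.036 = 362.7585 Hz.
f_beat = |362.7585 − 356.4| = 6.36 Hz.

6.36 Hz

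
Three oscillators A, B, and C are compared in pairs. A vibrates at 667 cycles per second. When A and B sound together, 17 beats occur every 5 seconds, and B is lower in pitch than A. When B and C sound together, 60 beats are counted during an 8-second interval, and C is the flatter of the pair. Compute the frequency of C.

A–B: Beat frequency = 17/5 = 3.4 Hz.
B is below A, so f_B = 667 − 3.4 = 663.6 Hz.
B–C: Beat frequency = 60/8 = 7.5 Hz.
C is below B, so f_C = 663.6 − 7.5 = 656.1 Hz.

656.1 Hz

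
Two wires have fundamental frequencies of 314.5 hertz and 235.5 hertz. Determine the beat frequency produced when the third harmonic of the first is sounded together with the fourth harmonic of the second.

Third harmonic of the first: 3·314.5 = 943.5 Hz.
Fourth harmonic of the second: 4·235.5 = 942.0 Hz.
f_beat = |943.5 − 942.0| = 1.5 Hz.

1.5 Hz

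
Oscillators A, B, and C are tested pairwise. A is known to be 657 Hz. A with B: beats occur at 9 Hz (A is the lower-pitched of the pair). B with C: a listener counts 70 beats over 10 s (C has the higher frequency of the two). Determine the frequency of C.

B is above A, so f_B = 657 + 9 = 666 Hz.
B–C: Beat frequency = 70/10 = 7 Hz.
C is above B, so f_C = 666 + 7 = 673 Hz.

673 Hz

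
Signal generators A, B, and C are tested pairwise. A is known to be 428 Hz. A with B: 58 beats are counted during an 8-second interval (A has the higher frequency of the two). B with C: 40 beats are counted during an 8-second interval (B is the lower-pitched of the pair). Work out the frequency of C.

A–B: Beat frequency = 58/8 = 7.25 Hz.
B is below A, so f_B = 428 − 7.25 = 420.75 Hz.
B–C: Beat frequency = 40/8 = 5 Hz.
C is above B, so f_C = 420.75 + 5 = 425.75 Hz.

425.75 Hz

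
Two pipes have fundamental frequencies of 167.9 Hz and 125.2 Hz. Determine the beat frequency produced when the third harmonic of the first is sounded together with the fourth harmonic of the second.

Third harmonic of the first: 3·167.9 = 503.7 Hz.
Fourth harmonic of the second: 4·125.2 = 500.8 Hz.
f_beat = |503.7 − 500.8| = 2.9 Hz.

2.9 Hz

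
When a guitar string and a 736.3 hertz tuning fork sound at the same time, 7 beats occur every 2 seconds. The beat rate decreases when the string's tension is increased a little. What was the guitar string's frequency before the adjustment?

732.8 Hz

Beat frequency = 7/2 = 3.5 Hz.
|f − 736.3| = 3.5, so the guitar string was at either 732.8 Hz or 739.8 Hz.
Higher tension means higher frequency; the adjustment raises the guitar string's frequency.
The beat rate fell, so the adjustment moved the guitar string toward 736.3 Hz — it must have started below the reference.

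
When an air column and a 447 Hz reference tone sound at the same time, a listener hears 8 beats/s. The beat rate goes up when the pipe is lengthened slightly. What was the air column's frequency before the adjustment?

|f − 447| = 8, so the air column was at either 439 Hz or 455 Hz.
A longer pipe has a lower fundamental; the adjustment lowers the air column's frequency.
The beat rate rose, so the adjustment moved the air column further from 447 Hz — it was already below the reference.

439 Hz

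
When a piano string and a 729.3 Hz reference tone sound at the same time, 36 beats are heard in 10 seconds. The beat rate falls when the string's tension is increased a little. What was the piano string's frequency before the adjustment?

725.7 Hz

Beat frequency = 36/10 = 3.6 Hz.
|f − 729.3| = 3.6, so the piano string was at either 725.7 Hz or 732.9 Hz.
Higher tension means higher frequency; the adjustment raises the piano string's frequency.
The beat rate fell, so the adjustment moved the piano string toward 729.3 Hz — it must have started below the reference.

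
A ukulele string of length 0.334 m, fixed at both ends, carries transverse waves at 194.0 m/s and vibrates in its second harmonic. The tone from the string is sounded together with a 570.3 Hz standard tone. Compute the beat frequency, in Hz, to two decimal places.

10.54 Hz

For a string fixed at both ends, f_n = n·v/(2L) = 2·194.0/(2·0.334) = 580.8383 Hz.
f_beat = |580.8383 − 570.3| = 10.54 Hz.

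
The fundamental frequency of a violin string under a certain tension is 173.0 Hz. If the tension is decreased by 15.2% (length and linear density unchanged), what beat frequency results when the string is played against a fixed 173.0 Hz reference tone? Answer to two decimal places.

13.69 Hz

For a string, f ∝ √T, so the new frequency is 173.0·√0.848 = 159.3104 Hz.
f_beat = |159.3104 − 173.0| = 13.69 Hz.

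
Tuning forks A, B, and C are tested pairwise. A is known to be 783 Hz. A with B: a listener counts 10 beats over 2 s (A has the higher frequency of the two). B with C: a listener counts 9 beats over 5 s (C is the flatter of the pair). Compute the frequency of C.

A–B: Beat frequency = 10/2 = 5 Hz.
B is below A, so f_B = 783 − 5 = 778 Hz.
B–C: Beat frequency = 9/5 = 1.8 Hz.
C is below B, so f_C = 778 − 1.8 = 776.2 Hz.

776.2 Hz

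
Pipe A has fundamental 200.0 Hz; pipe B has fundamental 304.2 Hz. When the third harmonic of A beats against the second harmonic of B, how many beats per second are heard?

Third harmonic of the first: 3·200.0 = 600.0 Hz.
Second harmonic of the second: 2·304.2 = 608.4 Hz.
f_beat = |600.0 − 608.4| = 8.4 Hz.

8.4 Hz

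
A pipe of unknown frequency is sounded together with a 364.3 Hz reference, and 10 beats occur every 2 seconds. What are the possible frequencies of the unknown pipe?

Beat frequency = 10/2 = 5 Hz.
|f − 364.3| = 5, so f = 364.3 ± 5.

359.3 Hz or 369.3 Hz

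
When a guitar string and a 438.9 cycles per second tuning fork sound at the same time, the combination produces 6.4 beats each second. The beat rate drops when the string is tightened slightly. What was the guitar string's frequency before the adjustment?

|f − 438.9| = 6.4, so the guitar string was at either 432.5 Hz or 445.3 Hz.
Increasing tension raises a string's frequency; the adjustment raises the guitar string's frequency.
The beat rate fell, so the adjustment moved the guitar string toward 438.9 Hz — it must have started below the reference.

432.5 Hz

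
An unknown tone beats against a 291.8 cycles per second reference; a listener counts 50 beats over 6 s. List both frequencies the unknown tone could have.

Beat frequency = 50/6 = 8.3333 Hz.
|f − 291.8| = 8.3333, so f = 291.8 ± 8.3333.

283.4667 Hz or 300.1333 Hz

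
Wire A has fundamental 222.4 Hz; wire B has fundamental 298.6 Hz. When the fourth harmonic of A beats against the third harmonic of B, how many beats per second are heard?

6.2 Hz

Fourth harmonic of the first: 4·222.4 = 889.6 Hz.
Third harmonic of the second: 3·298.6 = 895.8 Hz.
f_beat = |889.6 − 895.8| = 6.2 Hz.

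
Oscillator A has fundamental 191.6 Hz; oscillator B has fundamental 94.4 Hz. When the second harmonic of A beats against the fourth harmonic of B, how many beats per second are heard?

Second harmonic of the first: 2·191.6 = 383.2 Hz.
Fourth harmonic of the second: 4·94.4 = 377.6 Hz.
f_beat = |383.2 − 377.6| = 5.6 Hz.

5.6 Hz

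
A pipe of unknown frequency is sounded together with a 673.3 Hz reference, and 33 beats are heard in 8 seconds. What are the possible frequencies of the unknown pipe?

Beat frequency = 33/8 = 4.125 Hz.
|f − 673.3| = 4.125, so f = 673.3 ± 4.125.

669.175 Hz or 677.425 Hz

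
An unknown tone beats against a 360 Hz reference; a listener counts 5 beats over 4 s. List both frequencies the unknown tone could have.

Beat frequency = 5/4 = 1.25 Hz.
|f − 360| = 1.25, so f = 360 ± 1.25.

358.75 Hz or 361.25 Hz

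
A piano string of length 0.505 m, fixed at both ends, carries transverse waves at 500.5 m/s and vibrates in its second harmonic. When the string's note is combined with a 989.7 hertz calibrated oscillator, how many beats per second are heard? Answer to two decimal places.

For a string fixed at both ends, f_n = n·v/(2L) = 2·500.5/(2·0.505) = 991.0891 Hz.
f_beat = |991.0891 − 989.7| = 1.39 Hz.

1.39 Hz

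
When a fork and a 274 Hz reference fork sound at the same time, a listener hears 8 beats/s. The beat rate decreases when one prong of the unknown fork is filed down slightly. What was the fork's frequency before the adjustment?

|f − 274| = 8, so the fork was at either 266 Hz or 282 Hz.
Filing a prong removes mass and raises the fork's frequency; the adjustment raises the fork's frequency.
The beat rate fell, so the adjustment moved the fork toward 274 Hz — it must have started below the reference.

266 Hz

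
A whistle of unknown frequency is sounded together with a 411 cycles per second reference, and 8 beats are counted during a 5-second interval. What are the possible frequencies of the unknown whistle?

409.4 Hz or 412.6 Hz

Beat frequency = 8/5 = 1.6 Hz.
|f − 411| = 1.6, so f = 411 ± 1.6.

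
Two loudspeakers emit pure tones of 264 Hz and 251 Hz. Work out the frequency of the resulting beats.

Beats arise from superposition of two nearby frequencies; the beat rate is |f₁ − f₂|.
|264 − 251| = 13 Hz.

13 Hz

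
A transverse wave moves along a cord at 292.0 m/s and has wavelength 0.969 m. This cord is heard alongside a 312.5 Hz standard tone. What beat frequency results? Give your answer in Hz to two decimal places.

11.16 Hz

Source frequency f = v/λ = 292.0/0.969 = 301.3416 Hz.
f_beat = |301.3416 − 312.5| = 11.16 Hz.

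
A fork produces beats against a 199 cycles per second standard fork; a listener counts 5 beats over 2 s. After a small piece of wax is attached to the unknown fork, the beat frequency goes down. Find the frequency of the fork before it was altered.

201.5 Hz

Beat frequency = 5/2 = 2.5 Hz.
|f − 199| = 2.5, so the fork was at either 196.5 Hz or 201.5 Hz.
Loading a fork with wax lowers its frequency; the adjustment lowers the fork's frequency.
The beat rate fell, so the adjustment moved the fork toward 199 Hz — it must have started above the reference.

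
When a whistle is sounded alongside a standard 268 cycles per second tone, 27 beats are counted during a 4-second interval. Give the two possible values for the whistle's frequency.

261.25 Hz or 274.75 Hz

Beat frequency = 27/4 = 6.75 Hz.
|f − 268| = 6.75, so f = 268 ± 6.75.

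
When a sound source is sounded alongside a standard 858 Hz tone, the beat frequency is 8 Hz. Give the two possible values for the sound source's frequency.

|f − 858| = 8, so f = 858 ± 8.

850 Hz or 866 Hz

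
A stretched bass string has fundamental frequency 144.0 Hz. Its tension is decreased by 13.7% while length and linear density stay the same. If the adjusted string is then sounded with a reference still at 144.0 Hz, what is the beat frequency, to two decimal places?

For a string, f ∝ √T, so the new frequency is 144.0·√0.863 = 133.7728 Hz.
f_beat = |133.7728 − 144.0| = 10.23 Hz.

10.23 Hz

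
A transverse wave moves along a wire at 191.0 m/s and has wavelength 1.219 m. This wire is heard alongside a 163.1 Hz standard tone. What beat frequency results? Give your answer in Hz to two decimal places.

6.41 Hz

Source frequency f = v/λ = 191.0/1.219 = 156.6858 Hz.
f_beat = |156.6858 − 163.1| = 6.41 Hz.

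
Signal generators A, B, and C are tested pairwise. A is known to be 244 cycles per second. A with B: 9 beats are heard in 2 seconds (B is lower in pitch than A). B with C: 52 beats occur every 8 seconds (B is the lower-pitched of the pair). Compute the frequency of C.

A–B: Beat frequency = 9/2 = 4.5 Hz.
B is below A, so f_B = 244 − 4.5 = 239.5 Hz.
B–C: Beat frequency = 52/8 = 6.5 Hz.
C is above B, so f_C = 239.5 + 6.5 = 246 Hz.

246 Hz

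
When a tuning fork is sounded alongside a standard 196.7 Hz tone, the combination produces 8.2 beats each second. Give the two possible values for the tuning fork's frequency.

188.5 Hz or 204.9 Hz

|f − 196.7| = 8.2, so f = 196.7 ± 8.2.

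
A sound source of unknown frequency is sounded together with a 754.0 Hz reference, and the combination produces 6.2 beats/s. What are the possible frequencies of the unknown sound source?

|f − 754.0| = 6.2, so f = 754.0 ± 6.2.

747.8 Hz or 760.2 Hz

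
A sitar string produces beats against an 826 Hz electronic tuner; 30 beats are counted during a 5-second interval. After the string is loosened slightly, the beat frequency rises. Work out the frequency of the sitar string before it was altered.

820 Hz

Beat frequency = 30/5 = 6 Hz.
|f − 826| = 6, so the sitar string was at either 820 Hz or 832 Hz.
Reducing tension lowers a string's frequency; the adjustment lowers the sitar string's frequency.
The beat rate rose, so the adjustment moved the sitar string further from 826 Hz — it was already below the reference.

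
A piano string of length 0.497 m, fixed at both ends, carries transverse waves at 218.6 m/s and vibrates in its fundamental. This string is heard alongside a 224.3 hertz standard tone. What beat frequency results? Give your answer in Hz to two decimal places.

For a string fixed at both ends, f_n = n·v/(2L) = 1·218.6/(2·0.497) = 219.9195 Hz.
f_beat = |219.9195 − 224.3| = 4.38 Hz.

4.38 Hz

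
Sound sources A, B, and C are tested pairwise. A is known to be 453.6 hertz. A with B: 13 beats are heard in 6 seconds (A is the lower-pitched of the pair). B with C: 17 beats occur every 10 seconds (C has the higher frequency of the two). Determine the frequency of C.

457.4667 Hz

A–B: Beat frequency = 13/6 = 2.1667 Hz.
B is above A, so f_B = 453.6 + 2.1667 = 455.7667 Hz.
B–C: Beat frequency = 17/10 = 1.7 Hz.
C is above B, so f_C = 455.7667 + 1.7 = 457.4667 Hz.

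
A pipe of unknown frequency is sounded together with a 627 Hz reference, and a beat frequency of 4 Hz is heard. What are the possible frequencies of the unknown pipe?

|f − 627| = 4, so f = 627 ± 4.

623 Hz or 631 Hz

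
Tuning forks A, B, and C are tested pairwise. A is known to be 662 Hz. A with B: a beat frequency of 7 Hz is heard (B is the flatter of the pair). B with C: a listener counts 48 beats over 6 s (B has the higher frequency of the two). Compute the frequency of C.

647 Hz

B is below A, so f_B = 662 − 7 = 655 Hz.
B–C: Beat frequency = 48/6 = 8 Hz.
C is below B, so f_C = 655 − 8 = 647 Hz.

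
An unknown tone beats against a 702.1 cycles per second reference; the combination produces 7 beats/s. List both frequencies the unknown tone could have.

|f − 702.1| = 7, so f = 702.1 ± 7.

695.1 Hz or 709.1 Hz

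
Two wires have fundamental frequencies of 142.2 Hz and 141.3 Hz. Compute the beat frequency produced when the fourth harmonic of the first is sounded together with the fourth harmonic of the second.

3.6 Hz

Fourth harmonic of the first: 4·142.2 = 568.8 Hz.
Fourth harmonic of the second: 4·141.3 = 565.2 Hz.
f_beat = |568.8 − 565.2| = 3.6 Hz.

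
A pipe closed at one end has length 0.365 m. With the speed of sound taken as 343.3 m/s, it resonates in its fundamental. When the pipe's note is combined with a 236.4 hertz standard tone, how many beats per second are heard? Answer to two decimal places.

1.26 Hz

Closed pipe (odd harmonics): f_n = n·v/(4L) = 1·343.3/(4·0.365) = 235.1370 Hz.
f_beat = |235.1370 − 236.4| = 1.26 Hz.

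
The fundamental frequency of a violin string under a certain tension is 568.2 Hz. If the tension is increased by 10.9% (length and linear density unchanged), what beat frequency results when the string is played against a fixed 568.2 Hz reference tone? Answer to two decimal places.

30.17 Hz

For a string, f ∝ √T, so the new frequency is 568.2·√1.109 = 598.3661 Hz.
f_beat = |598.3661 − 568.2| = 30.17 Hz.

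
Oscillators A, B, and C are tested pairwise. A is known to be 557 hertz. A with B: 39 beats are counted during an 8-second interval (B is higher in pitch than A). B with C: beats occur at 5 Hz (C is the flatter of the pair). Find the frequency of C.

556.875 Hz

A–B: Beat frequency = 39/8 = 4.875 Hz.
B is above A, so f_B = 557 + 4.875 = 561.875 Hz.
C is below B, so f_C = 561.875 − 5 = 556.875 Hz.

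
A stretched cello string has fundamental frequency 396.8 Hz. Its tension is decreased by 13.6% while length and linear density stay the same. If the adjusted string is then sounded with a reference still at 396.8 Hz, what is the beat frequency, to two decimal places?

For a string, f ∝ √T, so the new frequency is 396.8·√0.864 = 368.8320 Hz.
f_beat = |368.8320 − 396.8| = 27.97 Hz.

27.97 Hz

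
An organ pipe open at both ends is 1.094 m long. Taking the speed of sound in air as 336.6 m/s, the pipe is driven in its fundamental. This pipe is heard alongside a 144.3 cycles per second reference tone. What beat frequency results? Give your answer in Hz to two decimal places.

Open pipe: f_n = n·v/(2L) = 1·336.6/(2·1.094) = 153.8391 Hz.
f_beat = |153.8391 − 144.3| = 9.54 Hz.

9.54 Hz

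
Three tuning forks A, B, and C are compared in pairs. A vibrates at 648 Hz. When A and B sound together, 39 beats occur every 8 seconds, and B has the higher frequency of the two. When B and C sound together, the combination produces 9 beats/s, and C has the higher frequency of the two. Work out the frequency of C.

661.875 Hz

A–B: Beat frequency = 39/8 = 4.875 Hz.
B is above A, so f_B = 648 + 4.875 = 652.875 Hz.
C is above B, so f_C = 652.875 + 9 = 661.875 Hz.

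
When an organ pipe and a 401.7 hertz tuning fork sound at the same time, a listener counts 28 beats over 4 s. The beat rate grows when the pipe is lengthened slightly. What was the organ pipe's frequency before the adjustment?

Beat frequency = 28/4 = 7 Hz.
|f − 401.7| = 7, so the organ pipe was at either 394.7 Hz or 408.7 Hz.
A longer pipe has a lower fundamental; the adjustment lowers the organ pipe's frequency.
The beat rate rose, so the adjustment moved the organ pipe further from 401.7 Hz — it was already below the reference.

394.7 Hz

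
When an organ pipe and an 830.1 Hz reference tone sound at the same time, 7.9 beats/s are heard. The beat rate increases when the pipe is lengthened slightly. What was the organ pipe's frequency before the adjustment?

|f − 830.1| = 7.9, so the organ pipe was at either 822.2 Hz or 838 Hz.
A longer pipe has a lower fundamental; the adjustment lowers the organ pipe's frequency.
The beat rate rose, so the adjustment moved the organ pipe further from 830.1 Hz — it was already below the reference.

822.2 Hz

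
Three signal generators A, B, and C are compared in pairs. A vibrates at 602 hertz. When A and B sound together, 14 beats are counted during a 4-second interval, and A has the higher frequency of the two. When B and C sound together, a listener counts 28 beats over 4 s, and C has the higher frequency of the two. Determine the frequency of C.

A–B: Beat frequency = 14/4 = 3.5 Hz.
B is below A, so f_B = 602 − 3.5 = 598.5 Hz.
B–C: Beat frequency = 28/4 = 7 Hz.
C is above B, so f_C = 598.5 + 7 = 605.5 Hz.

605.5 Hz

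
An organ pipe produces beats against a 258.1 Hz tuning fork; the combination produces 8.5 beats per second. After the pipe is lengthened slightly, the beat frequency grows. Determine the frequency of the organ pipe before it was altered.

249.6 Hz

|f − 258.1| = 8.5, so the organ pipe was at either 249.6 Hz or 266.6 Hz.
A longer pipe has a lower fundamental; the adjustment lowers the organ pipe's frequency.
The beat rate rose, so the adjustment moved the organ pipe further from 258.1 Hz — it was already below the reference.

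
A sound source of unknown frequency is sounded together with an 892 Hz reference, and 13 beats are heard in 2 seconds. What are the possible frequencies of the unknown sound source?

885.5 Hz or 898.5 Hz

Beat frequency = 13/2 = 6.5 Hz.
|f − 892| = 6.5, so f = 892 ± 6.5.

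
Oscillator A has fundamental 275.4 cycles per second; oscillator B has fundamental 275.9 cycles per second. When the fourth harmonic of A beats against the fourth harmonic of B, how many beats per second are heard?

Fourth harmonic of the first: 4·275.4 = 1101.6 Hz.
Fourth harmonic of the second: 4·275.9 = 1103.6 Hz.
f_beat = |1101.6 − 1103.6| = 2.0 Hz.

2.0 Hz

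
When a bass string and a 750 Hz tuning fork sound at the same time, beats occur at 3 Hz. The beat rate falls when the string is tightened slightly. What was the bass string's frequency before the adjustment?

|f − 750| = 3, so the bass string was at either 747 Hz or 753 Hz.
Increasing tension raises a string's frequency; the adjustment raises the bass string's frequency.
The beat rate fell, so the adjustment moved the bass string toward 750 Hz — it must have started below the reference.

747 Hz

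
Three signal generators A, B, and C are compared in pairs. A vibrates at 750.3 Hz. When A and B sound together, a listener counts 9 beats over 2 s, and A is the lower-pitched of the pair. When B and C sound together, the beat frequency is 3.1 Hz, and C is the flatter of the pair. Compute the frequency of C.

A–B: Beat frequency = 9/2 = 4.5 Hz.
B is above A, so f_B = 750.3 + 4.5 = 754.8 Hz.
C is below B, so f_C = 754.8 − 3.1 = 751.7 Hz.

751.7 Hz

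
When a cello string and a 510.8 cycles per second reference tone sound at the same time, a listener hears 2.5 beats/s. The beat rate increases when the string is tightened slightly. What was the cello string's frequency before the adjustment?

|f − 510.8| = 2.5, so the cello string was at either 508.3 Hz or 513.3 Hz.
Increasing tension raises a string's frequency; the adjustment raises the cello string's frequency.
The beat rate rose, so the adjustment moved the cello string further from 510.8 Hz — it was already above the reference.

513.3 Hz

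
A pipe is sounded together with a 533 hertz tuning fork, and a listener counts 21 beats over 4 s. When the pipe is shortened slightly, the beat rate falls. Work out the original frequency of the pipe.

527.75 Hz

Beat frequency = 21/4 = 5.25 Hz.
|f − 533| = 5.25, so the pipe was at either 527.75 Hz or 538.25 Hz.
A shorter pipe has a higher fundamental; the adjustment raises the pipe's frequency.
The beat rate fell, so the adjustment moved the pipe toward 533 Hz — it must have started below the reference.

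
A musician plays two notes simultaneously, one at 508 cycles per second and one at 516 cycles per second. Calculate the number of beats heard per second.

f_beat = |f₁ − f₂|.
|508 − 516| = 8 Hz.

8 Hz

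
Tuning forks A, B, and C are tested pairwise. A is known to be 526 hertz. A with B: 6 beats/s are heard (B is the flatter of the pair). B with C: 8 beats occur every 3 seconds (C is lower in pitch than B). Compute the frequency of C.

517.3333 Hz

B is below A, so f_B = 526 − 6 = 520 Hz.
B–C: Beat frequency = 8/3 = 2.6667 Hz.
C is below B, so f_C = 520 − 2.6667 = 517.3333 Hz.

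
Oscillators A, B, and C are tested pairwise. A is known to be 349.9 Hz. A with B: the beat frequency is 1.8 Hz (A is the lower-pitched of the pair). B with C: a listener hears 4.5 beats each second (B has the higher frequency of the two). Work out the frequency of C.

347.2 Hz

B is above A, so f_B = 349.9 + 1.8 = 351.7 Hz.
C is below B, so f_C = 351.7 − 4.5 = 347.2 Hz.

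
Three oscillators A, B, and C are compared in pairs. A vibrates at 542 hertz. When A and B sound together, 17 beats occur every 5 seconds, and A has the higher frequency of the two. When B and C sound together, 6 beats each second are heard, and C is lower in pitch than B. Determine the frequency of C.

532.6 Hz

A–B: Beat frequency = 17/5 = 3.4 Hz.
B is below A, so f_B = 542 − 3.4 = 538.6 Hz.
C is below B, so f_C = 538.6 − 6 = 532.6 Hz.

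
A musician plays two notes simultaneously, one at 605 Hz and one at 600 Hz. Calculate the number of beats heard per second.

5 Hz

f_beat = |f₁ − f₂|.
|605 − 600| = 5 Hz.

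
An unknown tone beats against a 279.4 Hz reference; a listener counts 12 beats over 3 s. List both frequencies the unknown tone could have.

275.4 Hz or 283.4 Hz

Beat frequency = 12/3 = 4 Hz.
|f − 279.4| = 4, so f = 279.4 ± 4.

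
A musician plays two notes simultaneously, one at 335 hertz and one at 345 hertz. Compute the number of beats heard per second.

f_beat = |f₁ − f₂|.
|335 − 345| = 10 Hz.

10 Hz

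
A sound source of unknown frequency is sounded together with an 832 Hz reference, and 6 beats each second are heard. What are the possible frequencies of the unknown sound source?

|f − 832| = 6, so f = 832 ± 6.

826 Hz or 838 Hz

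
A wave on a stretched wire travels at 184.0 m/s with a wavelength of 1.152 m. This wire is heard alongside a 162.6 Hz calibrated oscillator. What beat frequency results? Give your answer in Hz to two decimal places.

Source frequency f = v/λ = 184.0/1.152 = 159.7222 Hz.
f_beat = |159.7222 − 162.6| = 2.88 Hz.

2.88 Hz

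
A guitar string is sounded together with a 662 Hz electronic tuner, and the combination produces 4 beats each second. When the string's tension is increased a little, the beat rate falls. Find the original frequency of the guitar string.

658 Hz

|f − 662| = 4, so the guitar string was at either 658 Hz or 666 Hz.
Higher tension means higher frequency; the adjustment raises the guitar string's frequency.
The beat rate fell, so the adjustment moved the guitar string toward 662 Hz — it must have started below the reference.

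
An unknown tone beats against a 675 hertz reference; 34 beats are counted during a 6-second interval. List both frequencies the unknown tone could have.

Beat frequency = 34/6 = 5.6667 Hz.
|f − 675| = 5.6667, so f = 675 ± 5.6667.

669.3333 Hz or 680.6667 Hz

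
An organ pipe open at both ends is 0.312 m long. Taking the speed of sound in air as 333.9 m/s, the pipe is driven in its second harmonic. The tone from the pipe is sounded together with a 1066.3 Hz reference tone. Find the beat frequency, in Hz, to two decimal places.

3.89 Hz

Open pipe: f_n = n·v/(2L) = 2·333.9/(2·0.312) = 1070.1923 Hz.
f_beat = |1070.1923 − 1066.3| = 3.89 Hz.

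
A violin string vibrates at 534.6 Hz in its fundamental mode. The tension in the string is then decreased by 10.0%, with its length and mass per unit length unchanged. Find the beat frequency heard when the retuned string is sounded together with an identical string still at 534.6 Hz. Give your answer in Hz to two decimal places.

For a string, f ∝ √T, so the new frequency is 534.6·√0.900 = 507.1661 Hz.
f_beat = |507.1661 − 534.6| = 27.43 Hz.

27.43 Hz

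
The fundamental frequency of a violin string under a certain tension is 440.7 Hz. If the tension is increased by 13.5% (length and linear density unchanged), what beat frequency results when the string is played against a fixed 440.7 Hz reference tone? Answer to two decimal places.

28.81 Hz

For a string, f ∝ √T, so the new frequency is 440.7·√1.135 = 469.5058 Hz.
f_beat = |469.5058 − 440.7| = 28.81 Hz.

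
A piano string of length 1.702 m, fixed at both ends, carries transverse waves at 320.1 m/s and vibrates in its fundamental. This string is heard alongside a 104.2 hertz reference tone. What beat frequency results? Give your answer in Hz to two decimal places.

10.16 Hz

For a string fixed at both ends, f_n = n·v/(2L) = 1·320.1/(2·1.702) = 94.0364 Hz.
f_beat = |94.0364 − 104.2| = 10.16 Hz.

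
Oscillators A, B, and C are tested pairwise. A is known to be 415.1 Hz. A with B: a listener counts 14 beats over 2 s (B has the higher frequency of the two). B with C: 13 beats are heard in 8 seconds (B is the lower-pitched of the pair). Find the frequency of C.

A–B: Beat frequency = 14/2 = 7 Hz.
B is above A, so f_B = 415.1 + 7 = 422.1 Hz.
B–C: Beat frequency = 13/8 = 1.625 Hz.
C is above B, so f_C = 422.1 + 1.625 = 423.725 Hz.

423.725 Hz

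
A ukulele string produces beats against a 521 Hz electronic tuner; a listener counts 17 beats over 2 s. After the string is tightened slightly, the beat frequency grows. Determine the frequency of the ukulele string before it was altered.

Beat frequency = 17/2 = 8.5 Hz.
|f − 521| = 8.5, so the ukulele string was at either 512.5 Hz or 529.5 Hz.
Increasing tension raises a string's frequency; the adjustment raises the ukulele string's frequency.
The beat rate rose, so the adjustment moved the ukulele string further from 521 Hz — it was already above the reference.

529.5 Hz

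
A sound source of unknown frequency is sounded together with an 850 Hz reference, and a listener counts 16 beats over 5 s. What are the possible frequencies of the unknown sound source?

846.8 Hz or 853.2 Hz

Beat frequency = 16/5 = 3.2 Hz.
|f − 850| = 3.2, so f = 850 ± 3.2.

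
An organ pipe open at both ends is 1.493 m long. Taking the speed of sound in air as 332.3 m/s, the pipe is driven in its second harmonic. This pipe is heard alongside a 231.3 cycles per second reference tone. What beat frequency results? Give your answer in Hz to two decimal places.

8.73 Hz

Open pipe: f_n = n·v/(2L) = 2·332.3/(2·1.493) = 222.5720 Hz.
f_beat = |222.5720 − 231.3| = 8.73 Hz.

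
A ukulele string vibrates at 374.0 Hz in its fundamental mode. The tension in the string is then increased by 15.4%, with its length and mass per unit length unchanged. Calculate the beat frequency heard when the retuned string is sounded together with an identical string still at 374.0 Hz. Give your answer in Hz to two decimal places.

For a string, f ∝ √T, so the new frequency is 374.0·√1.154 = 401.7672 Hz.
f_beat = |401.7672 − 374.0| = 27.77 Hz.

27.77 Hz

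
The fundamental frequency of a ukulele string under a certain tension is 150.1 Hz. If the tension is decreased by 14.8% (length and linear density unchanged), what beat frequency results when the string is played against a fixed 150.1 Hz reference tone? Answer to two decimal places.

11.55 Hz

For a string, f ∝ √T, so the new frequency is 150.1·√0.852 = 138.5481 Hz.
f_beat = |138.5481 − 150.1| = 11.55 Hz.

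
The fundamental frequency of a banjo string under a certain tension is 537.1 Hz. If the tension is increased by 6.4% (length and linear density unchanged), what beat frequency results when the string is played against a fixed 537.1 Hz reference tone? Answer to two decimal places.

16.92 Hz

For a string, f ∝ √T, so the new frequency is 537.1·√1.064 = 554.0207 Hz.
f_beat = |554.0207 − 537.1| = 16.92 Hz.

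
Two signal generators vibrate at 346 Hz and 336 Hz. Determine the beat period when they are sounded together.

0.100 s

f_beat = |346 − 336| = 10 Hz.
Beat period T = 1 / f_beat = 1 / 10 s.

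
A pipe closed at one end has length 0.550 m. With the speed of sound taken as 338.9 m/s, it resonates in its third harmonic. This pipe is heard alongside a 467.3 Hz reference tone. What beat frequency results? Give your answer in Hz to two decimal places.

5.16 Hz

Closed pipe (odd harmonics): f_n = n·v/(4L) = 3·338.9/(4·0.550) = 462.1364 Hz.
f_beat = |462.1364 − 467.3| = 5.16 Hz.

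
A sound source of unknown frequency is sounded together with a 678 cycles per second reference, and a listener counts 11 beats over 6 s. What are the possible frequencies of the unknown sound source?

676.1667 Hz or 679.8333 Hz

Beat frequency = 11/6 = 1.8333 Hz.
|f − 678| = 1.8333, so f = 678 ± 1.8333.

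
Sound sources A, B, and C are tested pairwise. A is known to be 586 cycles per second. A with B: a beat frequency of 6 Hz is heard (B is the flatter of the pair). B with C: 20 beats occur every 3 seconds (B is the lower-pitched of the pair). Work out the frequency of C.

586.6667 Hz

B is below A, so f_B = 586 − 6 = 580 Hz.
B–C: Beat frequency = 20/3 = 6.6667 Hz.
C is above B, so f_C = 580 + 6.6667 = 586.6667 Hz.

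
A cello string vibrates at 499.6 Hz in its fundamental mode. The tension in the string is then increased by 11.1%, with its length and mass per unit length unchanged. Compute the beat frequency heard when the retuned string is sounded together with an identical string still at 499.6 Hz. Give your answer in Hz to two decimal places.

For a string, f ∝ √T, so the new frequency is 499.6·√1.111 = 526.5983 Hz.
f_beat = |526.5983 − 499.6| = 27.00 Hz.

27.00 Hz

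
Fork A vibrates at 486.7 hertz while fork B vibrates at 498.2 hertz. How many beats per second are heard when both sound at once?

11.5 Hz

Beats arise from superposition of two nearby frequencies; the beat rate is |f₁ − f₂|.
|486.7 − 498.2| = 11.5 Hz.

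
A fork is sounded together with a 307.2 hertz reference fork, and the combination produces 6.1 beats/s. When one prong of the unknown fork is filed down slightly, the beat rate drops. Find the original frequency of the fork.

301.1 Hz

|f − 307.2| = 6.1, so the fork was at either 301.1 Hz or 313.3 Hz.
Filing a prong removes mass and raises the fork's frequency; the adjustment raises the fork's frequency.
The beat rate fell, so the adjustment moved the fork toward 307.2 Hz — it must have started below the reference.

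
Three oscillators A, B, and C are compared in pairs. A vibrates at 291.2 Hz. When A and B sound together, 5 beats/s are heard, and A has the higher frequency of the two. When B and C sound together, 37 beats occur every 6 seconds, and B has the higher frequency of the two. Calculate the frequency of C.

B is below A, so f_B = 291.2 − 5 = 286.2 Hz.
B–C: Beat frequency = 37/6 = 6.1667 Hz.
C is below B, so f_C = 286.2 − 6.1667 = 280.0333 Hz.

280.0333 Hz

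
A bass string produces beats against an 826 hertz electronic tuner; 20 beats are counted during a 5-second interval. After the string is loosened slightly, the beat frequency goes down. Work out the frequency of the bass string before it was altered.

830 Hz

Beat frequency = 20/5 = 4 Hz.
|f − 826| = 4, so the bass string was at either 822 Hz or 830 Hz.
Reducing tension lowers a string's frequency; the adjustment lowers the bass string's frequency.
The beat rate fell, so the adjustment moved the bass string toward 826 Hz — it must have started above the reference.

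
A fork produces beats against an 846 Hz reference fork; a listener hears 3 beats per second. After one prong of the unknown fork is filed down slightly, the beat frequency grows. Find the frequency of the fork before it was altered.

849 Hz

|f − 846| = 3, so the fork was at either 843 Hz or 849 Hz.
Filing a prong removes mass and raises the fork's frequency; the adjustment raises the fork's frequency.
The beat rate rose, so the adjustment moved the fork further from 846 Hz — it was already above the reference.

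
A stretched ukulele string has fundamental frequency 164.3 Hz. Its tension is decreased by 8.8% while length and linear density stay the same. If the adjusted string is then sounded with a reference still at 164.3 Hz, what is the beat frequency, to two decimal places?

7.40 Hz

For a string, f ∝ √T, so the new frequency is 164.3·√0.912 = 156.9043 Hz.
f_beat = |156.9043 − 164.3| = 7.40 Hz.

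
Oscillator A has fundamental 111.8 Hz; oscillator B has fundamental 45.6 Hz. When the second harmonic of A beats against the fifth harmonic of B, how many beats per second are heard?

4.4 Hz

Second harmonic of the first: 2·111.8 = 223.6 Hz.
Fifth harmonic of the second: 5·45.6 = 228.0 Hz.
f_beat = |223.6 − 228.0| = 4.4 Hz.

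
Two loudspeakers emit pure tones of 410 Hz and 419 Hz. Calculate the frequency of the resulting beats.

Beats arise from superposition of two nearby frequencies; the beat rate is |f₁ − f₂|.
|410 − 419| = 9 Hz.

9 Hz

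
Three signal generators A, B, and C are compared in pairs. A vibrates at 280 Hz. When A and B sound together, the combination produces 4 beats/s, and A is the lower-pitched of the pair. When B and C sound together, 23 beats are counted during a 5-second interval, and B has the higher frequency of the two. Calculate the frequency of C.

279.4 Hz

B is above A, so f_B = 280 + 4 = 284 Hz.
B–C: Beat frequency = 23/5 = 4.6 Hz.
C is below B, so f_C = 284 − 4.6 = 279.4 Hz.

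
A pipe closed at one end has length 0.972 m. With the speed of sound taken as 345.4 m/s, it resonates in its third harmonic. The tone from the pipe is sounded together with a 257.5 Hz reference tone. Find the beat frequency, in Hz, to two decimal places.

Closed pipe (odd harmonics): f_n = n·v/(4L) = 3·345.4/(4·0.972) = 266.5123 Hz.
f_beat = |266.5123 − 257.5| = 9.01 Hz.

9.01 Hz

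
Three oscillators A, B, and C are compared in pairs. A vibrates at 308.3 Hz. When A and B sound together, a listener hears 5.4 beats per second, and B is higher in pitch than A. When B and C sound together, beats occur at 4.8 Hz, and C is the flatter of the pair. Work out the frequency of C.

308.9 Hz

B is above A, so f_B = 308.3 + 5.4 = 313.7 Hz.
C is below B, so f_C = 313.7 − 4.8 = 308.9 Hz.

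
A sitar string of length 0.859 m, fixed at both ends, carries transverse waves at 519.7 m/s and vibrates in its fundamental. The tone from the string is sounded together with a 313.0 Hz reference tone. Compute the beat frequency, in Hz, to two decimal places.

For a string fixed at both ends, f_n = n·v/(2L) = 1·519.7/(2·0.859) = 302.5029 Hz.
f_beat = |302.5029 − 313.0| = 10.50 Hz.

10.50 Hz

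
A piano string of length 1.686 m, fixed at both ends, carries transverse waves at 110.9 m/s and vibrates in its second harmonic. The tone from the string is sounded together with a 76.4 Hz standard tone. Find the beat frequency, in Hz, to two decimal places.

10.62 Hz

For a string fixed at both ends, f_n = n·v/(2L) = 2·110.9/(2·1.686) = 65.7770 Hz.
f_beat = |65.7770 − 76.4| = 10.62 Hz.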